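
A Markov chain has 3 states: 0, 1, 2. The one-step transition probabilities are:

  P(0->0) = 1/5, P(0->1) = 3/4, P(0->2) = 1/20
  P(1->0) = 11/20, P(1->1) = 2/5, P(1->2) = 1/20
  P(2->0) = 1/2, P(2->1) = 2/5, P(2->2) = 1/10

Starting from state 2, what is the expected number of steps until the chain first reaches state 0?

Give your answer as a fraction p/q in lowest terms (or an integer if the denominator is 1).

Answer: 25/13

Derivation:
Let h_i = expected steps to first reach 0 from state i.
Boundary: h_0 = 0.
First-step equations for the other states:
  h_1 = 1 + 11/20*h_0 + 2/5*h_1 + 1/20*h_2
  h_2 = 1 + 1/2*h_0 + 2/5*h_1 + 1/10*h_2

Substituting h_0 = 0 and rearranging gives the linear system (I - Q) h = 1:
  [3/5, -1/20] . (h_1, h_2) = 1
  [-2/5, 9/10] . (h_1, h_2) = 1

Solving yields:
  h_1 = 95/52
  h_2 = 25/13

Starting state is 2, so the expected hitting time is h_2 = 25/13.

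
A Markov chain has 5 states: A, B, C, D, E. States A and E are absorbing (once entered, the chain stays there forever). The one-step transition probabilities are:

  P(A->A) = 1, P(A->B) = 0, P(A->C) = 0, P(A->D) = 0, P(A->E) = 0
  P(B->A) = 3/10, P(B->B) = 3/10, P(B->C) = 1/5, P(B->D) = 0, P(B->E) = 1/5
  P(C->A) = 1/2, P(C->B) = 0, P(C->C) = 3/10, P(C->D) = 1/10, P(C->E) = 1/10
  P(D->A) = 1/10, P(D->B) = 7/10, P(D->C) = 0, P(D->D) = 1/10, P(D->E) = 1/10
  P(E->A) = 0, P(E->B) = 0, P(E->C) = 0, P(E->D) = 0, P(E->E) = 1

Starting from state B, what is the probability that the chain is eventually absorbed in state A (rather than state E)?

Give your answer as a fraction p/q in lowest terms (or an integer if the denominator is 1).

Answer: 281/427

Derivation:
Let a_i = P(absorbed in A | start in state i).
Boundary conditions: a_A = 1, a_E = 0.
For each transient state i, a_i = sum_j P(i->j) * a_j:
  a_B = 3/10*a_A + 3/10*a_B + 1/5*a_C + 0*a_D + 1/5*a_E
  a_C = 1/2*a_A + 0*a_B + 3/10*a_C + 1/10*a_D + 1/10*a_E
  a_D = 1/10*a_A + 7/10*a_B + 0*a_C + 1/10*a_D + 1/10*a_E

Substituting a_A = 1 and a_E = 0, rearrange to (I - Q) a = r where r[i] = P(i -> A):
  [7/10, -1/5, 0] . (a_B, a_C, a_D) = 3/10
  [0, 7/10, -1/10] . (a_B, a_C, a_D) = 1/2
  [-7/10, 0, 9/10] . (a_B, a_C, a_D) = 1/10

Solving yields:
  a_B = 281/427
  a_C = 49/61
  a_D = 38/61

Starting state is B, so the absorption probability is a_B = 281/427.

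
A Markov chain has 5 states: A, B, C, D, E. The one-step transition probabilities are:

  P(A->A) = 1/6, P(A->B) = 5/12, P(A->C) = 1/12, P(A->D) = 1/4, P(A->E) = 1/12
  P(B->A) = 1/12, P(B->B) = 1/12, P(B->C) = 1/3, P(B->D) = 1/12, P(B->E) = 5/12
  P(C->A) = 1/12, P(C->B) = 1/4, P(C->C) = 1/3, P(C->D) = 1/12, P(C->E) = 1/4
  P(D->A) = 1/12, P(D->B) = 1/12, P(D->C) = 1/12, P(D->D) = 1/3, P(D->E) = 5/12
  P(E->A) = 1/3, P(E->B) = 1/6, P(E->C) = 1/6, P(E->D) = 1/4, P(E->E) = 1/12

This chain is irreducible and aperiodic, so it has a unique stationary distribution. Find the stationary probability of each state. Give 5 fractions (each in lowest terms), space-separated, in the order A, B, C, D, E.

The stationary distribution satisfies pi = pi * P, i.e.:
  pi_A = 1/6*pi_A + 1/12*pi_B + 1/12*pi_C + 1/12*pi_D + 1/3*pi_E
  pi_B = 5/12*pi_A + 1/12*pi_B + 1/4*pi_C + 1/12*pi_D + 1/6*pi_E
  pi_C = 1/12*pi_A + 1/3*pi_B + 1/3*pi_C + 1/12*pi_D + 1/6*pi_E
  pi_D = 1/4*pi_A + 1/12*pi_B + 1/12*pi_C + 1/3*pi_D + 1/4*pi_E
  pi_E = 1/12*pi_A + 5/12*pi_B + 1/4*pi_C + 5/12*pi_D + 1/12*pi_E
with normalization: pi_A + pi_B + pi_C + pi_D + pi_E = 1.

Using the first 4 balance equations plus normalization, the linear system A*pi = b is:
  [-5/6, 1/12, 1/12, 1/12, 1/3] . pi = 0
  [5/12, -11/12, 1/4, 1/12, 1/6] . pi = 0
  [1/12, 1/3, -2/3, 1/12, 1/6] . pi = 0
  [1/4, 1/12, 1/12, -2/3, 1/4] . pi = 0
  [1, 1, 1, 1, 1] . pi = 1

Solving yields:
  pi_A = 517/3263
  pi_B = 1243/6526
  pi_C = 1319/6526
  pi_D = 657/3263
  pi_E = 808/3263

Verification (pi * P):
  517/3263*1/6 + 1243/6526*1/12 + 1319/6526*1/12 + 657/3263*1/12 + 808/3263*1/3 = 517/3263 = pi_A  (ok)
  517/3263*5/12 + 1243/6526*1/12 + 1319/6526*1/4 + 657/3263*1/12 + 808/3263*1/6 = 1243/6526 = pi_B  (ok)
  517/3263*1/12 + 1243/6526*1/3 + 1319/6526*1/3 + 657/3263*1/12 + 808/3263*1/6 = 1319/6526 = pi_C  (ok)
  517/3263*1/4 + 1243/6526*1/12 + 1319/6526*1/12 + 657/3263*1/3 + 808/3263*1/4 = 657/3263 = pi_D  (ok)
  517/3263*1/12 + 1243/6526*5/12 + 1319/6526*1/4 + 657/3263*5/12 + 808/3263*1/12 = 808/3263 = pi_E  (ok)

Answer: 517/3263 1243/6526 1319/6526 657/3263 808/3263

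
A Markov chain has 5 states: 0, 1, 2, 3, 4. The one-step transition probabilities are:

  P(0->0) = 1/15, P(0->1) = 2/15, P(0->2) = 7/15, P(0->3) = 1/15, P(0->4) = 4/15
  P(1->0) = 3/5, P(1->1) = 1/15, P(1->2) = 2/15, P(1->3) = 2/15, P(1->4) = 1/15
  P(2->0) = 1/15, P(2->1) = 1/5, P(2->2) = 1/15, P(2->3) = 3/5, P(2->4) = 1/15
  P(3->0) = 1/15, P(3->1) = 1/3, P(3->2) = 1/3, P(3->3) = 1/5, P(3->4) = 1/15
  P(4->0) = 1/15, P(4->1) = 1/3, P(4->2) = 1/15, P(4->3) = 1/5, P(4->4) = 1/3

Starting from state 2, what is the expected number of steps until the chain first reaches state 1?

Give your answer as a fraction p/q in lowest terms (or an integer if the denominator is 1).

Answer: 51975/13498

Derivation:
Let h_i = expected steps to first reach 1 from state i.
Boundary: h_1 = 0.
First-step equations for the other states:
  h_0 = 1 + 1/15*h_0 + 2/15*h_1 + 7/15*h_2 + 1/15*h_3 + 4/15*h_4
  h_2 = 1 + 1/15*h_0 + 1/5*h_1 + 1/15*h_2 + 3/5*h_3 + 1/15*h_4
  h_3 = 1 + 1/15*h_0 + 1/3*h_1 + 1/3*h_2 + 1/5*h_3 + 1/15*h_4
  h_4 = 1 + 1/15*h_0 + 1/3*h_1 + 1/15*h_2 + 1/5*h_3 + 1/3*h_4

Substituting h_1 = 0 and rearranging gives the linear system (I - Q) h = 1:
  [14/15, -7/15, -1/15, -4/15] . (h_0, h_2, h_3, h_4) = 1
  [-1/15, 14/15, -3/5, -1/15] . (h_0, h_2, h_3, h_4) = 1
  [-1/15, -1/3, 4/5, -1/15] . (h_0, h_2, h_3, h_4) = 1
  [-1/15, -1/15, -1/5, 2/3] . (h_0, h_2, h_3, h_4) = 1

Solving yields:
  h_0 = 28365/6749
  h_2 = 51975/13498
  h_3 = 47025/13498
  h_4 = 45225/13498

Starting state is 2, so the expected hitting time is h_2 = 51975/13498.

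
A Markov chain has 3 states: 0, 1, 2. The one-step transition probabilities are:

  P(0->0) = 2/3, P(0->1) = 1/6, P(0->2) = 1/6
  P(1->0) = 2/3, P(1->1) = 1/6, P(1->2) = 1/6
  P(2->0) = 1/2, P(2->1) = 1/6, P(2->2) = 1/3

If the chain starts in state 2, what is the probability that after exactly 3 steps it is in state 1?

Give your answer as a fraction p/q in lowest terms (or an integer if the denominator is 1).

Computing P^3 by repeated multiplication:
P^1 =
  0: [2/3, 1/6, 1/6]
  1: [2/3, 1/6, 1/6]
  2: [1/2, 1/6, 1/3]
P^2 =
  0: [23/36, 1/6, 7/36]
  1: [23/36, 1/6, 7/36]
  2: [11/18, 1/6, 2/9]
P^3 =
  0: [137/216, 1/6, 43/216]
  1: [137/216, 1/6, 43/216]
  2: [17/27, 1/6, 11/54]

(P^3)[2 -> 1] = 1/6

Answer: 1/6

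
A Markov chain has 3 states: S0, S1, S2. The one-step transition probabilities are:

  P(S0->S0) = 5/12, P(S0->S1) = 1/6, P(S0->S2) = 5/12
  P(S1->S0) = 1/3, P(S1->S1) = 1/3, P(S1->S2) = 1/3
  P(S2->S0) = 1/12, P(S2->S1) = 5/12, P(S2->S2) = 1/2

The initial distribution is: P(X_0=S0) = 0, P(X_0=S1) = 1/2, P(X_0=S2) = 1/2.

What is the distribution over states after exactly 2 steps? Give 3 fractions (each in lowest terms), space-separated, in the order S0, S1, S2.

Answer: 71/288 1/3 121/288

Derivation:
Propagating the distribution step by step (d_{t+1} = d_t * P):
d_0 = (S0=0, S1=1/2, S2=1/2)
  d_1[S0] = 0*5/12 + 1/2*1/3 + 1/2*1/12 = 5/24
  d_1[S1] = 0*1/6 + 1/2*1/3 + 1/2*5/12 = 3/8
  d_1[S2] = 0*5/12 + 1/2*1/3 + 1/2*1/2 = 5/12
d_1 = (S0=5/24, S1=3/8, S2=5/12)
  d_2[S0] = 5/24*5/12 + 3/8*1/3 + 5/12*1/12 = 71/288
  d_2[S1] = 5/24*1/6 + 3/8*1/3 + 5/12*5/12 = 1/3
  d_2[S2] = 5/24*5/12 + 3/8*1/3 + 5/12*1/2 = 121/288
d_2 = (S0=71/288, S1=1/3, S2=121/288)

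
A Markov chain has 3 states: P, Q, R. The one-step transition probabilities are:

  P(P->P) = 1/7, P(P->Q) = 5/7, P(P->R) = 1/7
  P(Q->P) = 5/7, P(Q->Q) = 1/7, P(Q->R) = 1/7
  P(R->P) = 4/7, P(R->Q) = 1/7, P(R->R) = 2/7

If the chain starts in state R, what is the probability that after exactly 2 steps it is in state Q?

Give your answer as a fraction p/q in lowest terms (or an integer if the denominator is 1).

Computing P^2 by repeated multiplication:
P^1 =
  P: [1/7, 5/7, 1/7]
  Q: [5/7, 1/7, 1/7]
  R: [4/7, 1/7, 2/7]
P^2 =
  P: [30/49, 11/49, 8/49]
  Q: [2/7, 27/49, 8/49]
  R: [17/49, 23/49, 9/49]

(P^2)[R -> Q] = 23/49

Answer: 23/49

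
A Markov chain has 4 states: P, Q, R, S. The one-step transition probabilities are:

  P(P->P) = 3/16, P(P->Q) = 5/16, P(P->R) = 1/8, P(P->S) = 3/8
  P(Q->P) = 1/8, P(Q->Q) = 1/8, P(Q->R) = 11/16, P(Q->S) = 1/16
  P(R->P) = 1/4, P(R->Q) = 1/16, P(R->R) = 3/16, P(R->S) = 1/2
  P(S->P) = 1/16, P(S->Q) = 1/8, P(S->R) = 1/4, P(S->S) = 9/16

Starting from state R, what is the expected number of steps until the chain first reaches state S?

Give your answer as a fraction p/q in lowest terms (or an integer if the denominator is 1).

Answer: 4208/1757

Derivation:
Let h_i = expected steps to first reach S from state i.
Boundary: h_S = 0.
First-step equations for the other states:
  h_P = 1 + 3/16*h_P + 5/16*h_Q + 1/8*h_R + 3/8*h_S
  h_Q = 1 + 1/8*h_P + 1/8*h_Q + 11/16*h_R + 1/16*h_S
  h_R = 1 + 1/4*h_P + 1/16*h_Q + 3/16*h_R + 1/2*h_S

Substituting h_S = 0 and rearranging gives the linear system (I - Q) h = 1:
  [13/16, -5/16, -1/8] . (h_P, h_Q, h_R) = 1
  [-1/8, 7/8, -11/16] . (h_P, h_Q, h_R) = 1
  [-1/4, -1/16, 13/16] . (h_P, h_Q, h_R) = 1

Solving yields:
  h_P = 5136/1757
  h_Q = 864/251
  h_R = 4208/1757

Starting state is R, so the expected hitting time is h_R = 4208/1757.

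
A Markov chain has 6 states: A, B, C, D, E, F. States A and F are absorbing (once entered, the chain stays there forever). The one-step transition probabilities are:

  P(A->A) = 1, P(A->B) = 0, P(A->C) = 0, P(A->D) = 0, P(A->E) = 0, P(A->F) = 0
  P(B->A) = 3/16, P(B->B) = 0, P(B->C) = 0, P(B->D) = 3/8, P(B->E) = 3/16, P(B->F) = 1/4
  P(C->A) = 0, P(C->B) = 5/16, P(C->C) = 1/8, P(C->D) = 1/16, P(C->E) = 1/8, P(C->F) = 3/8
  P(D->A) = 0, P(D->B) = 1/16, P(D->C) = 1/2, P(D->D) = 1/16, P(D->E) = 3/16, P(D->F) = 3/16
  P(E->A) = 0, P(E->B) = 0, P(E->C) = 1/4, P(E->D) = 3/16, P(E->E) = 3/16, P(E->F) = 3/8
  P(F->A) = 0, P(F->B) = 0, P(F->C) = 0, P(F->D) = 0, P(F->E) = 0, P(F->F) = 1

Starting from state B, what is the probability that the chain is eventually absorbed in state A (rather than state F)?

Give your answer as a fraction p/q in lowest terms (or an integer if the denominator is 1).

Answer: 3480/15599

Derivation:
Let a_i = P(absorbed in A | start in state i).
Boundary conditions: a_A = 1, a_F = 0.
For each transient state i, a_i = sum_j P(i->j) * a_j:
  a_B = 3/16*a_A + 0*a_B + 0*a_C + 3/8*a_D + 3/16*a_E + 1/4*a_F
  a_C = 0*a_A + 5/16*a_B + 1/8*a_C + 1/16*a_D + 1/8*a_E + 3/8*a_F
  a_D = 0*a_A + 1/16*a_B + 1/2*a_C + 1/16*a_D + 3/16*a_E + 3/16*a_F
  a_E = 0*a_A + 0*a_B + 1/4*a_C + 3/16*a_D + 3/16*a_E + 3/8*a_F

Substituting a_A = 1 and a_F = 0, rearrange to (I - Q) a = r where r[i] = P(i -> A):
  [1, 0, -3/8, -3/16] . (a_B, a_C, a_D, a_E) = 3/16
  [-5/16, 7/8, -1/16, -1/8] . (a_B, a_C, a_D, a_E) = 0
  [-1/16, -1/2, 15/16, -3/16] . (a_B, a_C, a_D, a_E) = 0
  [0, -1/4, -3/16, 13/16] . (a_B, a_C, a_D, a_E) = 0

Solving yields:
  a_B = 3480/15599
  a_C = 2847/31198
  a_D = 1131/15599
  a_E = 699/15599

Starting state is B, so the absorption probability is a_B = 3480/15599.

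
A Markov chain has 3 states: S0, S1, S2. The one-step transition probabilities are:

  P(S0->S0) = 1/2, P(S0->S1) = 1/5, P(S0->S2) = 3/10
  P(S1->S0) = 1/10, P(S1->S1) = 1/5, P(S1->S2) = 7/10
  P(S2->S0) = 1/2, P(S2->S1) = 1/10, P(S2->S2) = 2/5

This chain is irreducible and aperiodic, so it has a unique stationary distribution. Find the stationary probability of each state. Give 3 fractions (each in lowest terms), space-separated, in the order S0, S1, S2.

Answer: 41/94 15/94 19/47

Derivation:
The stationary distribution satisfies pi = pi * P, i.e.:
  pi_S0 = 1/2*pi_S0 + 1/10*pi_S1 + 1/2*pi_S2
  pi_S1 = 1/5*pi_S0 + 1/5*pi_S1 + 1/10*pi_S2
  pi_S2 = 3/10*pi_S0 + 7/10*pi_S1 + 2/5*pi_S2
with normalization: pi_S0 + pi_S1 + pi_S2 = 1.

Using the first 2 balance equations plus normalization, the linear system A*pi = b is:
  [-1/2, 1/10, 1/2] . pi = 0
  [1/5, -4/5, 1/10] . pi = 0
  [1, 1, 1] . pi = 1

Solving yields:
  pi_S0 = 41/94
  pi_S1 = 15/94
  pi_S2 = 19/47

Verification (pi * P):
  41/94*1/2 + 15/94*1/10 + 19/47*1/2 = 41/94 = pi_S0  (ok)
  41/94*1/5 + 15/94*1/5 + 19/47*1/10 = 15/94 = pi_S1  (ok)
  41/94*3/10 + 15/94*7/10 + 19/47*2/5 = 19/47 = pi_S2  (ok)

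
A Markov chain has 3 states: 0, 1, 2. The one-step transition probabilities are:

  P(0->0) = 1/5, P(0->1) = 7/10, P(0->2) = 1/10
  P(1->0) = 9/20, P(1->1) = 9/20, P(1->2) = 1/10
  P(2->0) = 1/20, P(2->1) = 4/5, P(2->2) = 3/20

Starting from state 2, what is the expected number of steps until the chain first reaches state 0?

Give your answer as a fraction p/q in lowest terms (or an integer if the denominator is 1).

Answer: 108/31

Derivation:
Let h_i = expected steps to first reach 0 from state i.
Boundary: h_0 = 0.
First-step equations for the other states:
  h_1 = 1 + 9/20*h_0 + 9/20*h_1 + 1/10*h_2
  h_2 = 1 + 1/20*h_0 + 4/5*h_1 + 3/20*h_2

Substituting h_0 = 0 and rearranging gives the linear system (I - Q) h = 1:
  [11/20, -1/10] . (h_1, h_2) = 1
  [-4/5, 17/20] . (h_1, h_2) = 1

Solving yields:
  h_1 = 76/31
  h_2 = 108/31

Starting state is 2, so the expected hitting time is h_2 = 108/31.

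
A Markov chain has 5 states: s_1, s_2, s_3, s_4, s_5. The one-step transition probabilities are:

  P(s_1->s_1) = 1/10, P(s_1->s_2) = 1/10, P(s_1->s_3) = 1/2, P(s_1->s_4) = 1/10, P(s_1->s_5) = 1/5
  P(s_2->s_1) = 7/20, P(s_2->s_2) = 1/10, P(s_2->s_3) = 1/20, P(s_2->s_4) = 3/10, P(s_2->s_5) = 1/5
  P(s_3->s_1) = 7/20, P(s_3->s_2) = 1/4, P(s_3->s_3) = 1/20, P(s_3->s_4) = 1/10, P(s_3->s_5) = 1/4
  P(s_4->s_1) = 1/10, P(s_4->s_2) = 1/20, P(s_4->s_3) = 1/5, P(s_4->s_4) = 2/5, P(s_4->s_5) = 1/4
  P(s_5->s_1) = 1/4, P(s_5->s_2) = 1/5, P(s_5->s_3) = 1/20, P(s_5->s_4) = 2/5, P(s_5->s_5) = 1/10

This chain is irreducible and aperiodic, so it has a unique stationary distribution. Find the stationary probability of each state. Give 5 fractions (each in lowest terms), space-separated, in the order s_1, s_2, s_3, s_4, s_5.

Answer: 3343/15904 535/3976 2939/15904 609/2272 3219/15904

Derivation:
The stationary distribution satisfies pi = pi * P, i.e.:
  pi_s_1 = 1/10*pi_s_1 + 7/20*pi_s_2 + 7/20*pi_s_3 + 1/10*pi_s_4 + 1/4*pi_s_5
  pi_s_2 = 1/10*pi_s_1 + 1/10*pi_s_2 + 1/4*pi_s_3 + 1/20*pi_s_4 + 1/5*pi_s_5
  pi_s_3 = 1/2*pi_s_1 + 1/20*pi_s_2 + 1/20*pi_s_3 + 1/5*pi_s_4 + 1/20*pi_s_5
  pi_s_4 = 1/10*pi_s_1 + 3/10*pi_s_2 + 1/10*pi_s_3 + 2/5*pi_s_4 + 2/5*pi_s_5
  pi_s_5 = 1/5*pi_s_1 + 1/5*pi_s_2 + 1/4*pi_s_3 + 1/4*pi_s_4 + 1/10*pi_s_5
with normalization: pi_s_1 + pi_s_2 + pi_s_3 + pi_s_4 + pi_s_5 = 1.

Using the first 4 balance equations plus normalization, the linear system A*pi = b is:
  [-9/10, 7/20, 7/20, 1/10, 1/4] . pi = 0
  [1/10, -9/10, 1/4, 1/20, 1/5] . pi = 0
  [1/2, 1/20, -19/20, 1/5, 1/20] . pi = 0
  [1/10, 3/10, 1/10, -3/5, 2/5] . pi = 0
  [1, 1, 1, 1, 1] . pi = 1

Solving yields:
  pi_s_1 = 3343/15904
  pi_s_2 = 535/3976
  pi_s_3 = 2939/15904
  pi_s_4 = 609/2272
  pi_s_5 = 3219/15904

Verification (pi * P):
  3343/15904*1/10 + 535/3976*7/20 + 2939/15904*7/20 + 609/2272*1/10 + 3219/15904*1/4 = 3343/15904 = pi_s_1  (ok)
  3343/15904*1/10 + 535/3976*1/10 + 2939/15904*1/4 + 609/2272*1/20 + 3219/15904*1/5 = 535/3976 = pi_s_2  (ok)
  3343/15904*1/2 + 535/3976*1/20 + 2939/15904*1/20 + 609/2272*1/5 + 3219/15904*1/20 = 2939/15904 = pi_s_3  (ok)
  3343/15904*1/10 + 535/3976*3/10 + 2939/15904*1/10 + 609/2272*2/5 + 3219/15904*2/5 = 609/2272 = pi_s_4  (ok)
  3343/15904*1/5 + 535/3976*1/5 + 2939/15904*1/4 + 609/2272*1/4 + 3219/15904*1/10 = 3219/15904 = pi_s_5  (ok)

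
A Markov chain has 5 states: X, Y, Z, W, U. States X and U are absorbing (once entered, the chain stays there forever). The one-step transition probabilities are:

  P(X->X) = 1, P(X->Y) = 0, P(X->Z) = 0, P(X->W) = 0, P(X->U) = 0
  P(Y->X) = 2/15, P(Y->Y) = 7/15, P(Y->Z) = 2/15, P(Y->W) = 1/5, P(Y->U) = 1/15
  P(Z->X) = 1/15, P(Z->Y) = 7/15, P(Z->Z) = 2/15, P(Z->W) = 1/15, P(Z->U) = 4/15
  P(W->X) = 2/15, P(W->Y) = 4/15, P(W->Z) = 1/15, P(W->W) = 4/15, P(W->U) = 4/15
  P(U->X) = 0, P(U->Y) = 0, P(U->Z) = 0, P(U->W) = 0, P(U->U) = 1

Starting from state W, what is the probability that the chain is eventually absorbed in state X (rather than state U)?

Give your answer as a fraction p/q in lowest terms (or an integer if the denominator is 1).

Let a_i = P(absorbed in X | start in state i).
Boundary conditions: a_X = 1, a_U = 0.
For each transient state i, a_i = sum_j P(i->j) * a_j:
  a_Y = 2/15*a_X + 7/15*a_Y + 2/15*a_Z + 1/5*a_W + 1/15*a_U
  a_Z = 1/15*a_X + 7/15*a_Y + 2/15*a_Z + 1/15*a_W + 4/15*a_U
  a_W = 2/15*a_X + 4/15*a_Y + 1/15*a_Z + 4/15*a_W + 4/15*a_U

Substituting a_X = 1 and a_U = 0, rearrange to (I - Q) a = r where r[i] = P(i -> X):
  [8/15, -2/15, -1/5] . (a_Y, a_Z, a_W) = 2/15
  [-7/15, 13/15, -1/15] . (a_Y, a_Z, a_W) = 1/15
  [-4/15, -1/15, 11/15] . (a_Y, a_Z, a_W) = 2/15

Solving yields:
  a_Y = 391/797
  a_Z = 296/797
  a_W = 314/797

Starting state is W, so the absorption probability is a_W = 314/797.

Answer: 314/797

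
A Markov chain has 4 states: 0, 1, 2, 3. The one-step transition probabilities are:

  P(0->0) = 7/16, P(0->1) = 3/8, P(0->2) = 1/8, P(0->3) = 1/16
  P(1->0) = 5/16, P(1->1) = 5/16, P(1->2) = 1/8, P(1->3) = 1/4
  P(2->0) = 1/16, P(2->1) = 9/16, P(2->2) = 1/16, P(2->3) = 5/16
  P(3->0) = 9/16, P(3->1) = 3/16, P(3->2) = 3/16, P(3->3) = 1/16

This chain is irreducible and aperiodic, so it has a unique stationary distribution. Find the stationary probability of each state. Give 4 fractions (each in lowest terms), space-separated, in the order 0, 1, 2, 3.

The stationary distribution satisfies pi = pi * P, i.e.:
  pi_0 = 7/16*pi_0 + 5/16*pi_1 + 1/16*pi_2 + 9/16*pi_3
  pi_1 = 3/8*pi_0 + 5/16*pi_1 + 9/16*pi_2 + 3/16*pi_3
  pi_2 = 1/8*pi_0 + 1/8*pi_1 + 1/16*pi_2 + 3/16*pi_3
  pi_3 = 1/16*pi_0 + 1/4*pi_1 + 5/16*pi_2 + 1/16*pi_3
with normalization: pi_0 + pi_1 + pi_2 + pi_3 = 1.

Using the first 3 balance equations plus normalization, the linear system A*pi = b is:
  [-9/16, 5/16, 1/16, 9/16] . pi = 0
  [3/8, -11/16, 9/16, 3/16] . pi = 0
  [1/8, 1/8, -15/16, 3/16] . pi = 0
  [1, 1, 1, 1] . pi = 1

Solving yields:
  pi_0 = 861/2350
  pi_1 = 408/1175
  pi_2 = 597/4700
  pi_3 = 749/4700

Verification (pi * P):
  861/2350*7/16 + 408/1175*5/16 + 597/4700*1/16 + 749/4700*9/16 = 861/2350 = pi_0  (ok)
  861/2350*3/8 + 408/1175*5/16 + 597/4700*9/16 + 749/4700*3/16 = 408/1175 = pi_1  (ok)
  861/2350*1/8 + 408/1175*1/8 + 597/4700*1/16 + 749/4700*3/16 = 597/4700 = pi_2  (ok)
  861/2350*1/16 + 408/1175*1/4 + 597/4700*5/16 + 749/4700*1/16 = 749/4700 = pi_3  (ok)

Answer: 861/2350 408/1175 597/4700 749/4700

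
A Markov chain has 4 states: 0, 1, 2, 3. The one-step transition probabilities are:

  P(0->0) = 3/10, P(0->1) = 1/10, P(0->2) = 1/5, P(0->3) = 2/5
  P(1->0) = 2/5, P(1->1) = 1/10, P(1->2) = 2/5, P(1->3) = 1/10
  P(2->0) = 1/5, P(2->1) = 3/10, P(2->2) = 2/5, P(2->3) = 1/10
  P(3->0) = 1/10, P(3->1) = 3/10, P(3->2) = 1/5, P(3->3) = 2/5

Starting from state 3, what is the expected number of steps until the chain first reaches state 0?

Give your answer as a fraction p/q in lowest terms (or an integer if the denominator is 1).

Answer: 160/33

Derivation:
Let h_i = expected steps to first reach 0 from state i.
Boundary: h_0 = 0.
First-step equations for the other states:
  h_1 = 1 + 2/5*h_0 + 1/10*h_1 + 2/5*h_2 + 1/10*h_3
  h_2 = 1 + 1/5*h_0 + 3/10*h_1 + 2/5*h_2 + 1/10*h_3
  h_3 = 1 + 1/10*h_0 + 3/10*h_1 + 1/5*h_2 + 2/5*h_3

Substituting h_0 = 0 and rearranging gives the linear system (I - Q) h = 1:
  [9/10, -2/5, -1/10] . (h_1, h_2, h_3) = 1
  [-3/10, 3/5, -1/10] . (h_1, h_2, h_3) = 1
  [-3/10, -1/5, 3/5] . (h_1, h_2, h_3) = 1

Solving yields:
  h_1 = 350/99
  h_2 = 140/33
  h_3 = 160/33

Starting state is 3, so the expected hitting time is h_3 = 160/33.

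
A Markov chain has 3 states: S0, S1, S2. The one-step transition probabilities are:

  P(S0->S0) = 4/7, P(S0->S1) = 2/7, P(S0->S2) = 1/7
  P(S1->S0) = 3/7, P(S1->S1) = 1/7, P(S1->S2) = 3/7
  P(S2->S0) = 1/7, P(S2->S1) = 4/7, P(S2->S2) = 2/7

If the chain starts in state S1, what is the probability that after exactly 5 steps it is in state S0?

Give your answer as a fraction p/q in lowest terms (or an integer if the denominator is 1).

Computing P^5 by repeated multiplication:
P^1 =
  S0: [4/7, 2/7, 1/7]
  S1: [3/7, 1/7, 3/7]
  S2: [1/7, 4/7, 2/7]
P^2 =
  S0: [23/49, 2/7, 12/49]
  S1: [18/49, 19/49, 12/49]
  S2: [18/49, 2/7, 17/49]
P^3 =
  S0: [146/343, 108/343, 89/343]
  S1: [141/343, 103/343, 99/343]
  S2: [131/343, 118/343, 94/343]
P^4 =
  S0: [997/2401, 108/343, 648/2401]
  S1: [972/2401, 781/2401, 648/2401]
  S2: [972/2401, 108/343, 673/2401]
P^5 =
  S0: [6904/16807, 5342/16807, 4561/16807]
  S1: [6879/16807, 5317/16807, 4611/16807]
  S2: [6829/16807, 5392/16807, 4586/16807]

(P^5)[S1 -> S0] = 6879/16807

Answer: 6879/16807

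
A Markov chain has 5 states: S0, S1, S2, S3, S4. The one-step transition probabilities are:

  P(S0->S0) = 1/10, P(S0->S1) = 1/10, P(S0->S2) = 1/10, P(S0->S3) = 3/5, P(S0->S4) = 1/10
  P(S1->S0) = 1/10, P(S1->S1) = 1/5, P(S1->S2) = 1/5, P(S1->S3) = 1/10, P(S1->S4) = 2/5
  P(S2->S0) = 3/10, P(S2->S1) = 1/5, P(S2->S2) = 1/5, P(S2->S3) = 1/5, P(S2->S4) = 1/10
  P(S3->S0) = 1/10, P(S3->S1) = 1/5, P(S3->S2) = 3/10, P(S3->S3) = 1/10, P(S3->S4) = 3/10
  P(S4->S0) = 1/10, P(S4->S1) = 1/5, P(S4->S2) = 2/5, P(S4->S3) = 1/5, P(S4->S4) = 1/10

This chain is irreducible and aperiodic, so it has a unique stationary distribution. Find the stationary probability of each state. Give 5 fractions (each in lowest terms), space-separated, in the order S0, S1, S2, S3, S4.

Answer: 1038/6949 1286/6949 3431/13898 1524/6949 2771/13898

Derivation:
The stationary distribution satisfies pi = pi * P, i.e.:
  pi_S0 = 1/10*pi_S0 + 1/10*pi_S1 + 3/10*pi_S2 + 1/10*pi_S3 + 1/10*pi_S4
  pi_S1 = 1/10*pi_S0 + 1/5*pi_S1 + 1/5*pi_S2 + 1/5*pi_S3 + 1/5*pi_S4
  pi_S2 = 1/10*pi_S0 + 1/5*pi_S1 + 1/5*pi_S2 + 3/10*pi_S3 + 2/5*pi_S4
  pi_S3 = 3/5*pi_S0 + 1/10*pi_S1 + 1/5*pi_S2 + 1/10*pi_S3 + 1/5*pi_S4
  pi_S4 = 1/10*pi_S0 + 2/5*pi_S1 + 1/10*pi_S2 + 3/10*pi_S3 + 1/10*pi_S4
with normalization: pi_S0 + pi_S1 + pi_S2 + pi_S3 + pi_S4 = 1.

Using the first 4 balance equations plus normalization, the linear system A*pi = b is:
  [-9/10, 1/10, 3/10, 1/10, 1/10] . pi = 0
  [1/10, -4/5, 1/5, 1/5, 1/5] . pi = 0
  [1/10, 1/5, -4/5, 3/10, 2/5] . pi = 0
  [3/5, 1/10, 1/5, -9/10, 1/5] . pi = 0
  [1, 1, 1, 1, 1] . pi = 1

Solving yields:
  pi_S0 = 1038/6949
  pi_S1 = 1286/6949
  pi_S2 = 3431/13898
  pi_S3 = 1524/6949
  pi_S4 = 2771/13898

Verification (pi * P):
  1038/6949*1/10 + 1286/6949*1/10 + 3431/13898*3/10 + 1524/6949*1/10 + 2771/13898*1/10 = 1038/6949 = pi_S0  (ok)
  1038/6949*1/10 + 1286/6949*1/5 + 3431/13898*1/5 + 1524/6949*1/5 + 2771/13898*1/5 = 1286/6949 = pi_S1  (ok)
  1038/6949*1/10 + 1286/6949*1/5 + 3431/13898*1/5 + 1524/6949*3/10 + 2771/13898*2/5 = 3431/13898 = pi_S2  (ok)
  1038/6949*3/5 + 1286/6949*1/10 + 3431/13898*1/5 + 1524/6949*1/10 + 2771/13898*1/5 = 1524/6949 = pi_S3  (ok)
  1038/6949*1/10 + 1286/6949*2/5 + 3431/13898*1/10 + 1524/6949*3/10 + 2771/13898*1/10 = 2771/13898 = pi_S4  (ok)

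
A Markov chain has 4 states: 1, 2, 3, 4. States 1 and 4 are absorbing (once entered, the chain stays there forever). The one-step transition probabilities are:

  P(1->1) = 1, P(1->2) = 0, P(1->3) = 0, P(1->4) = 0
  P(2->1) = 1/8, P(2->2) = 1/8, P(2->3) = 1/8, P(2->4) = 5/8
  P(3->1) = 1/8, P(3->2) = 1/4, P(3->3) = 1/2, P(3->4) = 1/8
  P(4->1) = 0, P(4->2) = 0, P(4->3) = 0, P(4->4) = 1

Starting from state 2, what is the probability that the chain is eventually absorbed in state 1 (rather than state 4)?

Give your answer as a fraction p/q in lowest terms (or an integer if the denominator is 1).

Answer: 5/26

Derivation:
Let a_i = P(absorbed in 1 | start in state i).
Boundary conditions: a_1 = 1, a_4 = 0.
For each transient state i, a_i = sum_j P(i->j) * a_j:
  a_2 = 1/8*a_1 + 1/8*a_2 + 1/8*a_3 + 5/8*a_4
  a_3 = 1/8*a_1 + 1/4*a_2 + 1/2*a_3 + 1/8*a_4

Substituting a_1 = 1 and a_4 = 0, rearrange to (I - Q) a = r where r[i] = P(i -> 1):
  [7/8, -1/8] . (a_2, a_3) = 1/8
  [-1/4, 1/2] . (a_2, a_3) = 1/8

Solving yields:
  a_2 = 5/26
  a_3 = 9/26

Starting state is 2, so the absorption probability is a_2 = 5/26.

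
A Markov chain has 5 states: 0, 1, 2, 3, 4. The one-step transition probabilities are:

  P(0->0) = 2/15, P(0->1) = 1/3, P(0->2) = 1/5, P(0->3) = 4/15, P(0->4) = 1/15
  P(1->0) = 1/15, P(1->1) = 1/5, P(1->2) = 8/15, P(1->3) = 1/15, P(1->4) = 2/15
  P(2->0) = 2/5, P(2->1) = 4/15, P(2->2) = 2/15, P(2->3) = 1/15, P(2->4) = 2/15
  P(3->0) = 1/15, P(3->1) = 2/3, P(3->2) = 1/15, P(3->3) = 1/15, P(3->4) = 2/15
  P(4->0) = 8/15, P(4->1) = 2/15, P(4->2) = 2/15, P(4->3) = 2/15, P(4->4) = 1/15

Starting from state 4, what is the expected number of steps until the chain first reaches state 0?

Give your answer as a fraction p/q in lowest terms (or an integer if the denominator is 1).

Answer: 415/146

Derivation:
Let h_i = expected steps to first reach 0 from state i.
Boundary: h_0 = 0.
First-step equations for the other states:
  h_1 = 1 + 1/15*h_0 + 1/5*h_1 + 8/15*h_2 + 1/15*h_3 + 2/15*h_4
  h_2 = 1 + 2/5*h_0 + 4/15*h_1 + 2/15*h_2 + 1/15*h_3 + 2/15*h_4
  h_3 = 1 + 1/15*h_0 + 2/3*h_1 + 1/15*h_2 + 1/15*h_3 + 2/15*h_4
  h_4 = 1 + 8/15*h_0 + 2/15*h_1 + 2/15*h_2 + 2/15*h_3 + 1/15*h_4

Substituting h_0 = 0 and rearranging gives the linear system (I - Q) h = 1:
  [4/5, -8/15, -1/15, -2/15] . (h_1, h_2, h_3, h_4) = 1
  [-4/15, 13/15, -1/15, -2/15] . (h_1, h_2, h_3, h_4) = 1
  [-2/3, -1/15, 14/15, -2/15] . (h_1, h_2, h_3, h_4) = 1
  [-2/15, -2/15, -2/15, 14/15] . (h_1, h_2, h_3, h_4) = 1

Solving yields:
  h_1 = 315/73
  h_2 = 240/73
  h_3 = 350/73
  h_4 = 415/146

Starting state is 4, so the expected hitting time is h_4 = 415/146.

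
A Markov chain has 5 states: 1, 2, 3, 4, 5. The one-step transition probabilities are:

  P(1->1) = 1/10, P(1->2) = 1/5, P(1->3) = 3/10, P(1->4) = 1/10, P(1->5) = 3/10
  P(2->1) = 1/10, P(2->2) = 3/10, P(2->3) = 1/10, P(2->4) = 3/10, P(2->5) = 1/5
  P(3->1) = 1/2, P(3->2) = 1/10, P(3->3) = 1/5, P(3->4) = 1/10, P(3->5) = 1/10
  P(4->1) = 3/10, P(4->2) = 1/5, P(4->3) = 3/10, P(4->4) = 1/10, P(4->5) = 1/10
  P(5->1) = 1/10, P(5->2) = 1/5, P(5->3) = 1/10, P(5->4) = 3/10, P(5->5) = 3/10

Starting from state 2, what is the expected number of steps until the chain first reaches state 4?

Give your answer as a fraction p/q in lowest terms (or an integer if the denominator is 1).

Answer: 205/49

Derivation:
Let h_i = expected steps to first reach 4 from state i.
Boundary: h_4 = 0.
First-step equations for the other states:
  h_1 = 1 + 1/10*h_1 + 1/5*h_2 + 3/10*h_3 + 1/10*h_4 + 3/10*h_5
  h_2 = 1 + 1/10*h_1 + 3/10*h_2 + 1/10*h_3 + 3/10*h_4 + 1/5*h_5
  h_3 = 1 + 1/2*h_1 + 1/10*h_2 + 1/5*h_3 + 1/10*h_4 + 1/10*h_5
  h_5 = 1 + 1/10*h_1 + 1/5*h_2 + 1/10*h_3 + 3/10*h_4 + 3/10*h_5

Substituting h_4 = 0 and rearranging gives the linear system (I - Q) h = 1:
  [9/10, -1/5, -3/10, -3/10] . (h_1, h_2, h_3, h_5) = 1
  [-1/10, 7/10, -1/10, -1/5] . (h_1, h_2, h_3, h_5) = 1
  [-1/2, -1/10, 4/5, -1/10] . (h_1, h_2, h_3, h_5) = 1
  [-1/10, -1/5, -1/10, 7/10] . (h_1, h_2, h_3, h_5) = 1

Solving yields:
  h_1 = 260/49
  h_2 = 205/49
  h_3 = 275/49
  h_5 = 205/49

Starting state is 2, so the expected hitting time is h_2 = 205/49.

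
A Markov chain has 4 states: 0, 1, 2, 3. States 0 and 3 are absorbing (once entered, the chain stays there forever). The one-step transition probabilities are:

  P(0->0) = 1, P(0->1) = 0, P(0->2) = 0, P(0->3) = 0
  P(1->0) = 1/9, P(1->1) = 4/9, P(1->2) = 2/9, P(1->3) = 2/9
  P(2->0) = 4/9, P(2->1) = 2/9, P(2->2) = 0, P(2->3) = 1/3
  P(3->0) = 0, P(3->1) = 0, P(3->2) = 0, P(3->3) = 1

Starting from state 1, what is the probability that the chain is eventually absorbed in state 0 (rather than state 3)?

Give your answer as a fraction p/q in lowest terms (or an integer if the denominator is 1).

Let a_i = P(absorbed in 0 | start in state i).
Boundary conditions: a_0 = 1, a_3 = 0.
For each transient state i, a_i = sum_j P(i->j) * a_j:
  a_1 = 1/9*a_0 + 4/9*a_1 + 2/9*a_2 + 2/9*a_3
  a_2 = 4/9*a_0 + 2/9*a_1 + 0*a_2 + 1/3*a_3

Substituting a_0 = 1 and a_3 = 0, rearrange to (I - Q) a = r where r[i] = P(i -> 0):
  [5/9, -2/9] . (a_1, a_2) = 1/9
  [-2/9, 1] . (a_1, a_2) = 4/9

Solving yields:
  a_1 = 17/41
  a_2 = 22/41

Starting state is 1, so the absorption probability is a_1 = 17/41.

Answer: 17/41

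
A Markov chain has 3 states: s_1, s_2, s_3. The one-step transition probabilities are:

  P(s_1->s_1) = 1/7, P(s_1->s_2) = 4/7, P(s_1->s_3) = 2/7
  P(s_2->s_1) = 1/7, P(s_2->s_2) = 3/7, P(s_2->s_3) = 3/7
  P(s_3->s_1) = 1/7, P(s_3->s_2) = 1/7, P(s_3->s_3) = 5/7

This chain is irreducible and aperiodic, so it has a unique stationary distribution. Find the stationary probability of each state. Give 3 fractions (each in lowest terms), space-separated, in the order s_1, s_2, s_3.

The stationary distribution satisfies pi = pi * P, i.e.:
  pi_s_1 = 1/7*pi_s_1 + 1/7*pi_s_2 + 1/7*pi_s_3
  pi_s_2 = 4/7*pi_s_1 + 3/7*pi_s_2 + 1/7*pi_s_3
  pi_s_3 = 2/7*pi_s_1 + 3/7*pi_s_2 + 5/7*pi_s_3
with normalization: pi_s_1 + pi_s_2 + pi_s_3 = 1.

Using the first 2 balance equations plus normalization, the linear system A*pi = b is:
  [-6/7, 1/7, 1/7] . pi = 0
  [4/7, -4/7, 1/7] . pi = 0
  [1, 1, 1] . pi = 1

Solving yields:
  pi_s_1 = 1/7
  pi_s_2 = 2/7
  pi_s_3 = 4/7

Verification (pi * P):
  1/7*1/7 + 2/7*1/7 + 4/7*1/7 = 1/7 = pi_s_1  (ok)
  1/7*4/7 + 2/7*3/7 + 4/7*1/7 = 2/7 = pi_s_2  (ok)
  1/7*2/7 + 2/7*3/7 + 4/7*5/7 = 4/7 = pi_s_3  (ok)

Answer: 1/7 2/7 4/7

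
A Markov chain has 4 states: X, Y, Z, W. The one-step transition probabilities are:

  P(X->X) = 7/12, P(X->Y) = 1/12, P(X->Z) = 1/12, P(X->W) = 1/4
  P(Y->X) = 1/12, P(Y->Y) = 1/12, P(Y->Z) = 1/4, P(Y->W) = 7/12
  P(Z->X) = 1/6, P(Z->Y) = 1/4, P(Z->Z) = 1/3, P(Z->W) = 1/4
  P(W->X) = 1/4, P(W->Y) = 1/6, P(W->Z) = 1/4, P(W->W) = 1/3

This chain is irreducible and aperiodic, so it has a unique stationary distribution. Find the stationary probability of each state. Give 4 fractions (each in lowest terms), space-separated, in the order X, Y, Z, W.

Answer: 85/273 40/273 59/273 89/273

Derivation:
The stationary distribution satisfies pi = pi * P, i.e.:
  pi_X = 7/12*pi_X + 1/12*pi_Y + 1/6*pi_Z + 1/4*pi_W
  pi_Y = 1/12*pi_X + 1/12*pi_Y + 1/4*pi_Z + 1/6*pi_W
  pi_Z = 1/12*pi_X + 1/4*pi_Y + 1/3*pi_Z + 1/4*pi_W
  pi_W = 1/4*pi_X + 7/12*pi_Y + 1/4*pi_Z + 1/3*pi_W
with normalization: pi_X + pi_Y + pi_Z + pi_W = 1.

Using the first 3 balance equations plus normalization, the linear system A*pi = b is:
  [-5/12, 1/12, 1/6, 1/4] . pi = 0
  [1/12, -11/12, 1/4, 1/6] . pi = 0
  [1/12, 1/4, -2/3, 1/4] . pi = 0
  [1, 1, 1, 1] . pi = 1

Solving yields:
  pi_X = 85/273
  pi_Y = 40/273
  pi_Z = 59/273
  pi_W = 89/273

Verification (pi * P):
  85/273*7/12 + 40/273*1/12 + 59/273*1/6 + 89/273*1/4 = 85/273 = pi_X  (ok)
  85/273*1/12 + 40/273*1/12 + 59/273*1/4 + 89/273*1/6 = 40/273 = pi_Y  (ok)
  85/273*1/12 + 40/273*1/4 + 59/273*1/3 + 89/273*1/4 = 59/273 = pi_Z  (ok)
  85/273*1/4 + 40/273*7/12 + 59/273*1/4 + 89/273*1/3 = 89/273 = pi_W  (ok)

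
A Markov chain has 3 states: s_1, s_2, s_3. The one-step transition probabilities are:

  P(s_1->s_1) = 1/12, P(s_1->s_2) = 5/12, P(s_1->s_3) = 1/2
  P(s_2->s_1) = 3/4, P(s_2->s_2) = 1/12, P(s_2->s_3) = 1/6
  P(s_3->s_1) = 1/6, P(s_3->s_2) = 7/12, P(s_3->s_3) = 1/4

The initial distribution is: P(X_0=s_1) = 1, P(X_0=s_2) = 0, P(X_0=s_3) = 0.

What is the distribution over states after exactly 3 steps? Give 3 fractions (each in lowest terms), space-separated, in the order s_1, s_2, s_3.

Answer: 11/32 145/432 277/864

Derivation:
Propagating the distribution step by step (d_{t+1} = d_t * P):
d_0 = (s_1=1, s_2=0, s_3=0)
  d_1[s_1] = 1*1/12 + 0*3/4 + 0*1/6 = 1/12
  d_1[s_2] = 1*5/12 + 0*1/12 + 0*7/12 = 5/12
  d_1[s_3] = 1*1/2 + 0*1/6 + 0*1/4 = 1/2
d_1 = (s_1=1/12, s_2=5/12, s_3=1/2)
  d_2[s_1] = 1/12*1/12 + 5/12*3/4 + 1/2*1/6 = 29/72
  d_2[s_2] = 1/12*5/12 + 5/12*1/12 + 1/2*7/12 = 13/36
  d_2[s_3] = 1/12*1/2 + 5/12*1/6 + 1/2*1/4 = 17/72
d_2 = (s_1=29/72, s_2=13/36, s_3=17/72)
  d_3[s_1] = 29/72*1/12 + 13/36*3/4 + 17/72*1/6 = 11/32
  d_3[s_2] = 29/72*5/12 + 13/36*1/12 + 17/72*7/12 = 145/432
  d_3[s_3] = 29/72*1/2 + 13/36*1/6 + 17/72*1/4 = 277/864
d_3 = (s_1=11/32, s_2=145/432, s_3=277/864)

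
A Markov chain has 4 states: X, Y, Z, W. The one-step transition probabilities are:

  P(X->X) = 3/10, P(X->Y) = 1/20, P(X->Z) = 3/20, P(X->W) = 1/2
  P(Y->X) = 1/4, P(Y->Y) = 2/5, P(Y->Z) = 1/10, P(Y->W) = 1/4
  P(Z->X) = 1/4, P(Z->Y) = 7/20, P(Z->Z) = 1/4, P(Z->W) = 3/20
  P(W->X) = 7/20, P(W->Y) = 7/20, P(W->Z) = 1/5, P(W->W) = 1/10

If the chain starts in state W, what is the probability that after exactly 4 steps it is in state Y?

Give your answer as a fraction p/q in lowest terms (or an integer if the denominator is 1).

Computing P^4 by repeated multiplication:
P^1 =
  X: [3/10, 1/20, 3/20, 1/2]
  Y: [1/4, 2/5, 1/10, 1/4]
  Z: [1/4, 7/20, 1/4, 3/20]
  W: [7/20, 7/20, 1/5, 1/10]
P^2 =
  X: [63/200, 21/80, 3/16, 47/200]
  Y: [23/80, 59/200, 61/400, 53/200]
  Z: [111/400, 117/400, 33/200, 53/200]
  W: [111/400, 21/80, 63/400, 121/400]
P^3 =
  X: [1157/4000, 2149/8000, 1339/8000, 1099/4000]
  Y: [2327/8000, 557/2000, 131/800, 427/1600]
  Z: [2323/8000, 2251/8000, 1321/8000, 421/1600]
  W: [2353/8000, 2239/8000, 671/4000, 1033/4000]
P^4 =
  X: [4671/16000, 8853/32000, 26727/160000, 21149/80000]
  Y: [46597/160000, 22133/80000, 26527/160000, 4261/16000]
  Z: [46533/160000, 44313/160000, 207/1250, 21329/80000]
  W: [9297/32000, 44121/160000, 26511/160000, 42883/160000]

(P^4)[W -> Y] = 44121/160000

Answer: 44121/160000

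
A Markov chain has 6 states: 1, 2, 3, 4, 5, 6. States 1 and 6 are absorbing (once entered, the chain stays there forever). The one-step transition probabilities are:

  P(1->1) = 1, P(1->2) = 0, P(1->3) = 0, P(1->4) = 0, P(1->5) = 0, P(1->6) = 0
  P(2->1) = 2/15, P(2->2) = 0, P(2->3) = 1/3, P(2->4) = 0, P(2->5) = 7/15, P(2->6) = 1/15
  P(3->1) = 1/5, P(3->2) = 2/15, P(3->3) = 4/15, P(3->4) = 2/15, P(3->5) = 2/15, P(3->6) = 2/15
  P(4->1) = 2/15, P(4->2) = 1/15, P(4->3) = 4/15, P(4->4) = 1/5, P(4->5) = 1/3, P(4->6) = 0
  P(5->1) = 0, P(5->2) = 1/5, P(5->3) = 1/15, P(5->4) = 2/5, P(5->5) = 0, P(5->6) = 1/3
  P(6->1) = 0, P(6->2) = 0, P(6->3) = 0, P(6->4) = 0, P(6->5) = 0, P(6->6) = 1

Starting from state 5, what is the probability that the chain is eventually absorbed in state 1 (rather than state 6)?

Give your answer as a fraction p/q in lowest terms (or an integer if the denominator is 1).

Let a_i = P(absorbed in 1 | start in state i).
Boundary conditions: a_1 = 1, a_6 = 0.
For each transient state i, a_i = sum_j P(i->j) * a_j:
  a_2 = 2/15*a_1 + 0*a_2 + 1/3*a_3 + 0*a_4 + 7/15*a_5 + 1/15*a_6
  a_3 = 1/5*a_1 + 2/15*a_2 + 4/15*a_3 + 2/15*a_4 + 2/15*a_5 + 2/15*a_6
  a_4 = 2/15*a_1 + 1/15*a_2 + 4/15*a_3 + 1/5*a_4 + 1/3*a_5 + 0*a_6
  a_5 = 0*a_1 + 1/5*a_2 + 1/15*a_3 + 2/5*a_4 + 0*a_5 + 1/3*a_6

Substituting a_1 = 1 and a_6 = 0, rearrange to (I - Q) a = r where r[i] = P(i -> 1):
  [1, -1/3, 0, -7/15] . (a_2, a_3, a_4, a_5) = 2/15
  [-2/15, 11/15, -2/15, -2/15] . (a_2, a_3, a_4, a_5) = 1/5
  [-1/15, -4/15, 4/5, -1/3] . (a_2, a_3, a_4, a_5) = 2/15
  [-1/5, -1/15, -2/5, 1] . (a_2, a_3, a_4, a_5) = 0

Solving yields:
  a_2 = 3637/7958
  a_3 = 2025/3979
  a_4 = 2037/3979
  a_5 = 2627/7958

Starting state is 5, so the absorption probability is a_5 = 2627/7958.

Answer: 2627/7958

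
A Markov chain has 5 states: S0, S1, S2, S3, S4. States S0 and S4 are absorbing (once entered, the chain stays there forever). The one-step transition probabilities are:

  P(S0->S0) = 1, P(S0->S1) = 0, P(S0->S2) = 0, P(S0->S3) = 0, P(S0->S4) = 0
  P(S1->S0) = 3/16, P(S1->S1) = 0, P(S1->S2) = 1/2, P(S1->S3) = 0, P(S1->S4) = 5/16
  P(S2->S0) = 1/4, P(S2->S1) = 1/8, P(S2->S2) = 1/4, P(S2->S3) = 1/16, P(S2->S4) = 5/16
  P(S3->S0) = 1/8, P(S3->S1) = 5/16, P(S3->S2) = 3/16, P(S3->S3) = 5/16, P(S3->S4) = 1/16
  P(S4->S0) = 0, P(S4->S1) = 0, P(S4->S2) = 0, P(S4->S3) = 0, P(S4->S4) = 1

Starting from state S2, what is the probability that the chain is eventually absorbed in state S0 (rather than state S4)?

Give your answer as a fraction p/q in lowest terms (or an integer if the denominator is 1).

Answer: 817/1848

Derivation:
Let a_i = P(absorbed in S0 | start in state i).
Boundary conditions: a_S0 = 1, a_S4 = 0.
For each transient state i, a_i = sum_j P(i->j) * a_j:
  a_S1 = 3/16*a_S0 + 0*a_S1 + 1/2*a_S2 + 0*a_S3 + 5/16*a_S4
  a_S2 = 1/4*a_S0 + 1/8*a_S1 + 1/4*a_S2 + 1/16*a_S3 + 5/16*a_S4
  a_S3 = 1/8*a_S0 + 5/16*a_S1 + 3/16*a_S2 + 5/16*a_S3 + 1/16*a_S4

Substituting a_S0 = 1 and a_S4 = 0, rearrange to (I - Q) a = r where r[i] = P(i -> S0):
  [1, -1/2, 0] . (a_S1, a_S2, a_S3) = 3/16
  [-1/8, 3/4, -1/16] . (a_S1, a_S2, a_S3) = 1/4
  [-5/16, -3/16, 11/16] . (a_S1, a_S2, a_S3) = 1/8

Solving yields:
  a_S1 = 755/1848
  a_S2 = 817/1848
  a_S3 = 41/84

Starting state is S2, so the absorption probability is a_S2 = 817/1848.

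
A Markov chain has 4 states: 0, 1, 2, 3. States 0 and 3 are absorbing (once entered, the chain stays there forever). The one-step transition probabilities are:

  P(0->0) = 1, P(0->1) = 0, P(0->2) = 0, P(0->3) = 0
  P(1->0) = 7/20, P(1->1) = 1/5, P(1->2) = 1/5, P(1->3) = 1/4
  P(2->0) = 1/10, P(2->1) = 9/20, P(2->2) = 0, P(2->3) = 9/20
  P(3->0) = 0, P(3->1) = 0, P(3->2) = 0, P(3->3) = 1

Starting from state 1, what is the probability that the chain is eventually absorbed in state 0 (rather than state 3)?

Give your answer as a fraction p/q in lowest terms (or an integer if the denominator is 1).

Answer: 37/71

Derivation:
Let a_i = P(absorbed in 0 | start in state i).
Boundary conditions: a_0 = 1, a_3 = 0.
For each transient state i, a_i = sum_j P(i->j) * a_j:
  a_1 = 7/20*a_0 + 1/5*a_1 + 1/5*a_2 + 1/4*a_3
  a_2 = 1/10*a_0 + 9/20*a_1 + 0*a_2 + 9/20*a_3

Substituting a_0 = 1 and a_3 = 0, rearrange to (I - Q) a = r where r[i] = P(i -> 0):
  [4/5, -1/5] . (a_1, a_2) = 7/20
  [-9/20, 1] . (a_1, a_2) = 1/10

Solving yields:
  a_1 = 37/71
  a_2 = 95/284

Starting state is 1, so the absorption probability is a_1 = 37/71.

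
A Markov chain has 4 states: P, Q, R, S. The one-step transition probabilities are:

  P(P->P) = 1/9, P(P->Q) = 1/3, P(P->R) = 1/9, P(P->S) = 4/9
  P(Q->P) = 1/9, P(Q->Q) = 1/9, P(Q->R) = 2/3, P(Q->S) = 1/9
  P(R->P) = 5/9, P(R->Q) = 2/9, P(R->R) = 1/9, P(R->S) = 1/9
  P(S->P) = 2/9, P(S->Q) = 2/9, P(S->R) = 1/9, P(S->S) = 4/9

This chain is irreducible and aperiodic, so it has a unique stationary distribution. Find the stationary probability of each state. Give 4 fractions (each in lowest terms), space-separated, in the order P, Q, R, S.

Answer: 37/149 67/298 211/894 130/447

Derivation:
The stationary distribution satisfies pi = pi * P, i.e.:
  pi_P = 1/9*pi_P + 1/9*pi_Q + 5/9*pi_R + 2/9*pi_S
  pi_Q = 1/3*pi_P + 1/9*pi_Q + 2/9*pi_R + 2/9*pi_S
  pi_R = 1/9*pi_P + 2/3*pi_Q + 1/9*pi_R + 1/9*pi_S
  pi_S = 4/9*pi_P + 1/9*pi_Q + 1/9*pi_R + 4/9*pi_S
with normalization: pi_P + pi_Q + pi_R + pi_S = 1.

Using the first 3 balance equations plus normalization, the linear system A*pi = b is:
  [-8/9, 1/9, 5/9, 2/9] . pi = 0
  [1/3, -8/9, 2/9, 2/9] . pi = 0
  [1/9, 2/3, -8/9, 1/9] . pi = 0
  [1, 1, 1, 1] . pi = 1

Solving yields:
  pi_P = 37/149
  pi_Q = 67/298
  pi_R = 211/894
  pi_S = 130/447

Verification (pi * P):
  37/149*1/9 + 67/298*1/9 + 211/894*5/9 + 130/447*2/9 = 37/149 = pi_P  (ok)
  37/149*1/3 + 67/298*1/9 + 211/894*2/9 + 130/447*2/9 = 67/298 = pi_Q  (ok)
  37/149*1/9 + 67/298*2/3 + 211/894*1/9 + 130/447*1/9 = 211/894 = pi_R  (ok)
  37/149*4/9 + 67/298*1/9 + 211/894*1/9 + 130/447*4/9 = 130/447 = pi_S  (ok)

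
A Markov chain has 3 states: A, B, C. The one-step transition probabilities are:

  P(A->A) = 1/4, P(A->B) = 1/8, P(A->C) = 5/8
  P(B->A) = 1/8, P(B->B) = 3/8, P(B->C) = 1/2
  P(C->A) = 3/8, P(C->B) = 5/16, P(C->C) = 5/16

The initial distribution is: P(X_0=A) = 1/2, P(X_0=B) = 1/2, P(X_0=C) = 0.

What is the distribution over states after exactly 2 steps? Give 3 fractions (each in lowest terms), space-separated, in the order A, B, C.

Propagating the distribution step by step (d_{t+1} = d_t * P):
d_0 = (A=1/2, B=1/2, C=0)
  d_1[A] = 1/2*1/4 + 1/2*1/8 + 0*3/8 = 3/16
  d_1[B] = 1/2*1/8 + 1/2*3/8 + 0*5/16 = 1/4
  d_1[C] = 1/2*5/8 + 1/2*1/2 + 0*5/16 = 9/16
d_1 = (A=3/16, B=1/4, C=9/16)
  d_2[A] = 3/16*1/4 + 1/4*1/8 + 9/16*3/8 = 37/128
  d_2[B] = 3/16*1/8 + 1/4*3/8 + 9/16*5/16 = 75/256
  d_2[C] = 3/16*5/8 + 1/4*1/2 + 9/16*5/16 = 107/256
d_2 = (A=37/128, B=75/256, C=107/256)

Answer: 37/128 75/256 107/256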